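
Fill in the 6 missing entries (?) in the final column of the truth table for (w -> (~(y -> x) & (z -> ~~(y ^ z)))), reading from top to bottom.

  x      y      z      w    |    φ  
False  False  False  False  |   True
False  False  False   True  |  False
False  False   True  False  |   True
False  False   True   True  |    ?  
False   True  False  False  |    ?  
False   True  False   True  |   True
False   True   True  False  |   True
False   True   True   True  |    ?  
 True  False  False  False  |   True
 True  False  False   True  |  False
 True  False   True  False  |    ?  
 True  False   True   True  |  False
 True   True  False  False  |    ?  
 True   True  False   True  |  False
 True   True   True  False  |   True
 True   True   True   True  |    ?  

False, True, False, True, True, False

Row x=False, y=False, z=True, w=True: (~(y -> x) & (z -> ~~(y ^ z))) = False, so the formula = False.
Row x=False, y=True, z=False, w=False: (~(y -> x) & (z -> ~~(y ^ z))) = True, so the formula = True.
Row x=False, y=True, z=True, w=True: (~(y -> x) & (z -> ~~(y ^ z))) = False, so the formula = False.
Row x=True, y=False, z=True, w=False: (~(y -> x) & (z -> ~~(y ^ z))) = False, so the formula = True.
Row x=True, y=True, z=False, w=False: (~(y -> x) & (z -> ~~(y ^ z))) = False, so the formula = True.
Row x=True, y=True, z=True, w=True: (~(y -> x) & (z -> ~~(y ^ z))) = False, so the formula = False.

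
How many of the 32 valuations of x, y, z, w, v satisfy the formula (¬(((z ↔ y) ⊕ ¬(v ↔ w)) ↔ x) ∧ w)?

x  y  z  w  v  |  φ
1  1  1  1  1  |  0
1  1  1  1  0  |  1
1  1  1  0  1  |  0
1  1  1  0  0  |  0
1  1  0  1  1  |  1
1  1  0  1  0  |  0
1  1  0  0  1  |  0
1  1  0  0  0  |  0
1  0  1  1  1  |  1
1  0  1  1  0  |  0
1  0  1  0  1  |  0
1  0  1  0  0  |  0
1  0  0  1  1  |  0
1  0  0  1  0  |  1
1  0  0  0  1  |  0
1  0  0  0  0  |  0
0  1  1  1  1  |  1
0  1  1  1  0  |  0
0  1  1  0  1  |  0
0  1  1  0  0  |  0
0  1  0  1  1  |  0
0  1  0  1  0  |  1
0  1  0  0  1  |  0
0  1  0  0  0  |  0
0  0  1  1  1  |  0
0  0  1  1  0  |  1
0  0  1  0  1  |  0
0  0  1  0  0  |  0
0  0  0  1  1  |  1
0  0  0  1  0  |  0
0  0  0  0  1  |  0
0  0  0  0  0  |  0
The formula is true on 8 of the 32 rows.

8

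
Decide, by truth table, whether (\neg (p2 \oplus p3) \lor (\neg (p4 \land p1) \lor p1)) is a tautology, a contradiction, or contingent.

p1 | p2 | p3 | p4 | φ
-- | -- | -- | -- | -
0  | 0  | 0  | 0  | 1
0  | 0  | 0  | 1  | 1
0  | 0  | 1  | 0  | 1
0  | 0  | 1  | 1  | 1
0  | 1  | 0  | 0  | 1
0  | 1  | 0  | 1  | 1
0  | 1  | 1  | 0  | 1
0  | 1  | 1  | 1  | 1
1  | 0  | 0  | 0  | 1
1  | 0  | 0  | 1  | 1
1  | 0  | 1  | 0  | 1
1  | 0  | 1  | 1  | 1
1  | 1  | 0  | 0  | 1
1  | 1  | 0  | 1  | 1
1  | 1  | 1  | 0  | 1
1  | 1  | 1  | 1  | 1
Every row is 1, so the formula is a tautology.

tautology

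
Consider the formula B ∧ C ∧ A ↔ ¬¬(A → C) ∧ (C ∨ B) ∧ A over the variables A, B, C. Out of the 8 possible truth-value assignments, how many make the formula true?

7

A  B  C  |  φ
F  F  F  |  T
F  F  T  |  T
F  T  F  |  T
F  T  T  |  T
T  F  F  |  T
T  F  T  |  F
T  T  F  |  T
T  T  T  |  T
The formula is true on 7 of the 8 rows.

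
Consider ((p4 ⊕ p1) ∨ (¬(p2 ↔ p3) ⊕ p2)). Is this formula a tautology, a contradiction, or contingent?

contingent

p1 | p2 | p3 | p4 | φ
-- | -- | -- | -- | -
1  | 1  | 1  | 1  | 1
1  | 1  | 1  | 0  | 1
1  | 1  | 0  | 1  | 0
1  | 1  | 0  | 0  | 1
1  | 0  | 1  | 1  | 1
1  | 0  | 1  | 0  | 1
1  | 0  | 0  | 1  | 0
1  | 0  | 0  | 0  | 1
0  | 1  | 1  | 1  | 1
0  | 1  | 1  | 0  | 1
0  | 1  | 0  | 1  | 1
0  | 1  | 0  | 0  | 0
0  | 0  | 1  | 1  | 1
0  | 0  | 1  | 0  | 1
0  | 0  | 0  | 1  | 1
0  | 0  | 0  | 0  | 0
12 of 16 rows are 1, so the formula is contingent.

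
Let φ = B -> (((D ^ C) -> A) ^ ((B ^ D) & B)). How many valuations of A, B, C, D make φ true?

12

A  B  C  D  |  φ
F  F  F  F  |  T
F  F  F  T  |  T
F  F  T  F  |  T
F  F  T  T  |  T
F  T  F  F  |  F
F  T  F  T  |  F
F  T  T  F  |  T
F  T  T  T  |  T
T  F  F  F  |  T
T  F  F  T  |  T
T  F  T  F  |  T
T  F  T  T  |  T
T  T  F  F  |  F
T  T  F  T  |  T
T  T  T  F  |  F
T  T  T  T  |  T
The formula is true on 12 of the 16 rows.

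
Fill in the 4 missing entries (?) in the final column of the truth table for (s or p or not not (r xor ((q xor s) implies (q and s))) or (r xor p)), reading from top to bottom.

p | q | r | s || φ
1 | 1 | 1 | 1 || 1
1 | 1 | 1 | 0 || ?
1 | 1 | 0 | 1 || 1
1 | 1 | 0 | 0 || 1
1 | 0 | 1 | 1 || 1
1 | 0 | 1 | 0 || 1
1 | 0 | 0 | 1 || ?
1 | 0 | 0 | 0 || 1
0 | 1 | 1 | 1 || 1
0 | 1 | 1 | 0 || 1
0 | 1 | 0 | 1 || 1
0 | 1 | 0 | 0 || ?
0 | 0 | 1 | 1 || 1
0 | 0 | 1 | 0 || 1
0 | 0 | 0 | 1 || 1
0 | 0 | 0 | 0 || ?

1, 1, 0, 1

Row p=1, q=1, r=1, s=0: not not (r xor ((q xor s) implies (q and s))) = 1, (r xor p) = 0, so the formula = 1.
Row p=1, q=0, r=0, s=1: not not (r xor ((q xor s) implies (q and s))) = 0, (r xor p) = 1, so the formula = 1.
Row p=0, q=1, r=0, s=0: not not (r xor ((q xor s) implies (q and s))) = 0, (r xor p) = 0, so the formula = 0.
Row p=0, q=0, r=0, s=0: not not (r xor ((q xor s) implies (q and s))) = 1, (r xor p) = 0, so the formula = 1.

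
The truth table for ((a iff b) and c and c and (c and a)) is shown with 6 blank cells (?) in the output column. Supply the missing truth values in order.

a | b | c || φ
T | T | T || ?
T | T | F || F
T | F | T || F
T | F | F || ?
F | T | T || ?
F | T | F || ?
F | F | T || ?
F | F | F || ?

Row a=T, b=T, c=T: (a iff b) = T, (c and a) = T, so the formula = T.
Row a=T, b=F, c=F: (a iff b) = F, (c and a) = F, so the formula = F.
Row a=F, b=T, c=T: (a iff b) = F, (c and a) = F, so the formula = F.
Row a=F, b=T, c=F: (a iff b) = F, (c and a) = F, so the formula = F.
Row a=F, b=F, c=T: (a iff b) = T, (c and a) = F, so the formula = F.
Row a=F, b=F, c=F: (a iff b) = T, (c and a) = F, so the formula = F.

T, F, F, F, F, F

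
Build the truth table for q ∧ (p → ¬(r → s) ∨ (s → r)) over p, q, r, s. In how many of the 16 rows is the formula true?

p  q  r  s  |  (q ∧ (p → (¬(r → s) ∨ (s → r))))
T  T  T  T  |                 T                
T  T  T  F  |                 T                
T  T  F  T  |                 F                
T  T  F  F  |                 T                
T  F  T  T  |                 F                
T  F  T  F  |                 F                
T  F  F  T  |                 F                
T  F  F  F  |                 F                
F  T  T  T  |                 T                
F  T  T  F  |                 T                
F  T  F  T  |                 T                
F  T  F  F  |                 T                
F  F  T  T  |                 F                
F  F  T  F  |                 F                
F  F  F  T  |                 F                
F  F  F  F  |                 F                
The formula is true on 7 of the 16 rows.

7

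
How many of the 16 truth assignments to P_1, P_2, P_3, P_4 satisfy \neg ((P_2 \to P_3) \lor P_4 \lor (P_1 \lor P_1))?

P_1 | P_2 | P_3 | P_4 | φ
--- | --- | --- | --- | -
 F  |  F  |  F  |  F  | F
 F  |  F  |  F  |  T  | F
 F  |  F  |  T  |  F  | F
 F  |  F  |  T  |  T  | F
 F  |  T  |  F  |  F  | T
 F  |  T  |  F  |  T  | F
 F  |  T  |  T  |  F  | F
 F  |  T  |  T  |  T  | F
 T  |  F  |  F  |  F  | F
 T  |  F  |  F  |  T  | F
 T  |  F  |  T  |  F  | F
 T  |  F  |  T  |  T  | F
 T  |  T  |  F  |  F  | F
 T  |  T  |  F  |  T  | F
 T  |  T  |  T  |  F  | F
 T  |  T  |  T  |  T  | F
The formula is true on 1 of the 16 rows.

1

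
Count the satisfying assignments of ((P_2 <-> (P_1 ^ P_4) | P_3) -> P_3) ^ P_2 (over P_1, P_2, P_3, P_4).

8

P_1  P_2  P_3  P_4     (P_1 ^ P_4)  ((P_1 ^ P_4) | P_3)  φ
 T    T    T    T           F                T           F
 T    T    T    F           T                T           F
 T    T    F    T           F                F           F
 T    T    F    F           T                T           T
 T    F    T    T           F                T           T
 T    F    T    F           T                T           T
 T    F    F    T           F                F           F
 T    F    F    F           T                T           T
 F    T    T    T           T                T           F
 F    T    T    F           F                T           F
 F    T    F    T           T                T           T
 F    T    F    F           F                F           F
 F    F    T    T           T                T           T
 F    F    T    F           F                T           T
 F    F    F    T           T                T           T
 F    F    F    F           F                F           F
The formula is true on 8 of the 16 rows.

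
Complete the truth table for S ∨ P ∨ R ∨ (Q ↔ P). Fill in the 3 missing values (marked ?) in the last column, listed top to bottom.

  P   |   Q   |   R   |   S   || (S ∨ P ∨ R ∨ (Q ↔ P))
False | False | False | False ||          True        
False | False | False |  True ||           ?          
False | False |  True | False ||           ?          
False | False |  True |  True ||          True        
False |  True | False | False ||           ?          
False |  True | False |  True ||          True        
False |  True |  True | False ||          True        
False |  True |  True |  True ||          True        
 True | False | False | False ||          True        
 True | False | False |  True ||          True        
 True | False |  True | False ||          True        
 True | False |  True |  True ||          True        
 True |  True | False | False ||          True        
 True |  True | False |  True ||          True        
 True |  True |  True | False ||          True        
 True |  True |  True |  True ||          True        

True, True, False

Row P=False, Q=False, R=False, S=True: (Q ↔ P) = True, so (S ∨ P ∨ R ∨ (Q ↔ P)) = True.
Row P=False, Q=False, R=True, S=False: (Q ↔ P) = True, so (S ∨ P ∨ R ∨ (Q ↔ P)) = True.
Row P=False, Q=True, R=False, S=False: (Q ↔ P) = False, so (S ∨ P ∨ R ∨ (Q ↔ P)) = False.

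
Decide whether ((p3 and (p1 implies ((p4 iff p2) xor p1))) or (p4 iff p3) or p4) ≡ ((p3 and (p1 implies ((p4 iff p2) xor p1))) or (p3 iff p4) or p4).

equivalent

p1 | p2 | p3 | p4 || φ | ψ
F  | F  | F  | F  || T | T
F  | F  | F  | T  || T | T
F  | F  | T  | F  || T | T
F  | F  | T  | T  || T | T
F  | T  | F  | F  || T | T
F  | T  | F  | T  || T | T
F  | T  | T  | F  || T | T
F  | T  | T  | T  || T | T
T  | F  | F  | F  || T | T
T  | F  | F  | T  || T | T
T  | F  | T  | F  || F | F
T  | F  | T  | T  || T | T
T  | T  | F  | F  || T | T
T  | T  | F  | T  || T | T
T  | T  | T  | F  || T | T
T  | T  | T  | T  || T | T
The columns for φ and ψ agree on every row, so they are logically equivalent.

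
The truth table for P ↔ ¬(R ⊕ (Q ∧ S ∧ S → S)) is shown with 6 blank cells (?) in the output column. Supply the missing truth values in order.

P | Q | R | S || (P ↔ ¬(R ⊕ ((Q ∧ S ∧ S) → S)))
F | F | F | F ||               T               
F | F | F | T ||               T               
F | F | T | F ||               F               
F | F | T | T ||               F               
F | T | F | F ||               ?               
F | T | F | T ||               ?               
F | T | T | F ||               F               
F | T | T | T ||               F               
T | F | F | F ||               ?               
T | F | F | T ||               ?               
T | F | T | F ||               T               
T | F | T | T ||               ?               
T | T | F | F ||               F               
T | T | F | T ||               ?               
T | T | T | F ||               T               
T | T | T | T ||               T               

Row P=F, Q=T, R=F, S=F: ¬(R ⊕ (Q ∧ S ∧ S → S)) = F, so (P ↔ ¬(R ⊕ ((Q ∧ S ∧ S) → S))) = T.
Row P=F, Q=T, R=F, S=T: ¬(R ⊕ (Q ∧ S ∧ S → S)) = F, so (P ↔ ¬(R ⊕ ((Q ∧ S ∧ S) → S))) = T.
Row P=T, Q=F, R=F, S=F: ¬(R ⊕ (Q ∧ S ∧ S → S)) = F, so (P ↔ ¬(R ⊕ ((Q ∧ S ∧ S) → S))) = F.
Row P=T, Q=F, R=F, S=T: ¬(R ⊕ (Q ∧ S ∧ S → S)) = F, so (P ↔ ¬(R ⊕ ((Q ∧ S ∧ S) → S))) = F.
Row P=T, Q=F, R=T, S=T: ¬(R ⊕ (Q ∧ S ∧ S → S)) = T, so (P ↔ ¬(R ⊕ ((Q ∧ S ∧ S) → S))) = T.
Row P=T, Q=T, R=F, S=T: ¬(R ⊕ (Q ∧ S ∧ S → S)) = F, so (P ↔ ¬(R ⊕ ((Q ∧ S ∧ S) → S))) = F.

T, T, F, F, T, F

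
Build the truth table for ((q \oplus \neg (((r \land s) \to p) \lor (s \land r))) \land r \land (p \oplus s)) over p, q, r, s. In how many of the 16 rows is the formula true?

2

  p   |   q   |   r   |   s   || (r \land s) | ((r \land s) \to p) | (s \land r) | (p \oplus s) |   φ  
 True |  True |  True |  True ||     True    |         True        |     True    |    False     | False
 True |  True |  True | False ||    False    |         True        |    False    |     True     |  True
 True |  True | False |  True ||    False    |         True        |    False    |    False     | False
 True |  True | False | False ||    False    |         True        |    False    |     True     | False
 True | False |  True |  True ||     True    |         True        |     True    |    False     | False
 True | False |  True | False ||    False    |         True        |    False    |     True     | False
 True | False | False |  True ||    False    |         True        |    False    |    False     | False
 True | False | False | False ||    False    |         True        |    False    |     True     | False
False |  True |  True |  True ||     True    |        False        |     True    |     True     |  True
False |  True |  True | False ||    False    |         True        |    False    |    False     | False
False |  True | False |  True ||    False    |         True        |    False    |     True     | False
False |  True | False | False ||    False    |         True        |    False    |    False     | False
False | False |  True |  True ||     True    |        False        |     True    |     True     | False
False | False |  True | False ||    False    |         True        |    False    |    False     | False
False | False | False |  True ||    False    |         True        |    False    |     True     | False
False | False | False | False ||    False    |         True        |    False    |    False     | False
The formula is true on 2 of the 16 rows.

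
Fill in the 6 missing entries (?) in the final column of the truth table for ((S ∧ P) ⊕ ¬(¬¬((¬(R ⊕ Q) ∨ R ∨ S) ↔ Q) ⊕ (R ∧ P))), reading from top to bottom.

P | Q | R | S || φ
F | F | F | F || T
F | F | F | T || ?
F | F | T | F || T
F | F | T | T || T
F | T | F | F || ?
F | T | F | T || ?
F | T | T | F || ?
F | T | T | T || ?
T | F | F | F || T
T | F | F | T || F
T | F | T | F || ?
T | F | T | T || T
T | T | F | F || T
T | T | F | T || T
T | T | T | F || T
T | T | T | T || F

T, T, F, F, F, F

Row P=F, Q=F, R=F, S=T: (S ∧ P) = F, ¬(¬¬((¬(R ⊕ Q) ∨ R ∨ S) ↔ Q) ⊕ (R ∧ P)) = T, so the formula = T.
Row P=F, Q=T, R=F, S=F: (S ∧ P) = F, ¬(¬¬((¬(R ⊕ Q) ∨ R ∨ S) ↔ Q) ⊕ (R ∧ P)) = T, so the formula = T.
Row P=F, Q=T, R=F, S=T: (S ∧ P) = F, ¬(¬¬((¬(R ⊕ Q) ∨ R ∨ S) ↔ Q) ⊕ (R ∧ P)) = F, so the formula = F.
Row P=F, Q=T, R=T, S=F: (S ∧ P) = F, ¬(¬¬((¬(R ⊕ Q) ∨ R ∨ S) ↔ Q) ⊕ (R ∧ P)) = F, so the formula = F.
Row P=F, Q=T, R=T, S=T: (S ∧ P) = F, ¬(¬¬((¬(R ⊕ Q) ∨ R ∨ S) ↔ Q) ⊕ (R ∧ P)) = F, so the formula = F.
Row P=T, Q=F, R=T, S=F: (S ∧ P) = F, ¬(¬¬((¬(R ⊕ Q) ∨ R ∨ S) ↔ Q) ⊕ (R ∧ P)) = F, so the formula = F.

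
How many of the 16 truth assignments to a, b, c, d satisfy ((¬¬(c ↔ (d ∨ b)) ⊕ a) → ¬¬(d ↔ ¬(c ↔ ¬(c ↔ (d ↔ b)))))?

a  b  c  d  |  (d ∨ b)  (c ↔ (d ∨ b))  ¬(c ↔ (d ∨ b))  ¬¬(c ↔ (d ∨ b))  (¬¬(c ↔ (d ∨ b)) ⊕ a)  (d ↔ b)  (c ↔ (d ↔ b))  ¬(c ↔ (d ↔ b))  (c ↔ ¬(c ↔ (d ↔ b)))  ¬(c ↔ ¬(c ↔ (d ↔ b)))  (d ↔ ¬(c ↔ ¬(c ↔ (d ↔ b))))  ¬(d ↔ ¬(c ↔ ¬(c ↔ (d ↔ b))))  φ
1  1  1  1  |     1           1              0                1                   0               1           1              0                  0                      1                         1                            0                1
1  1  1  0  |     1           1              0                1                   0               0           0              1                  1                      0                         1                            0                1
1  1  0  1  |     1           0              1                0                   1               1           0              1                  0                      1                         1                            0                1
1  1  0  0  |     1           0              1                0                   1               0           1              0                  1                      0                         1                            0                1
1  0  1  1  |     1           1              0                1                   0               0           0              1                  1                      0                         0                            1                1
1  0  1  0  |     0           0              1                0                   1               1           1              0                  0                      1                         0                            1                0
1  0  0  1  |     1           0              1                0                   1               0           1              0                  1                      0                         0                            1                0
1  0  0  0  |     0           1              0                1                   0               1           0              1                  0                      1                         0                            1                1
0  1  1  1  |     1           1              0                1                   1               1           1              0                  0                      1                         1                            0                1
0  1  1  0  |     1           1              0                1                   1               0           0              1                  1                      0                         1                            0                1
0  1  0  1  |     1           0              1                0                   0               1           0              1                  0                      1                         1                            0                1
0  1  0  0  |     1           0              1                0                   0               0           1              0                  1                      0                         1                            0                1
0  0  1  1  |     1           1              0                1                   1               0           0              1                  1                      0                         0                            1                0
0  0  1  0  |     0           0              1                0                   0               1           1              0                  0                      1                         0                            1                1
0  0  0  1  |     1           0              1                0                   0               0           1              0                  1                      0                         0                            1                1
0  0  0  0  |     0           1              0                1                   1               1           0              1                  0                      1                         0                            1                0
The formula is true on 12 of the 16 rows.

12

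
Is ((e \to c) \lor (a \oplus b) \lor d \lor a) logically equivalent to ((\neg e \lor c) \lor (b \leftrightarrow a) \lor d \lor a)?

not equivalent

  a   |   b   |   c   |   d   |   e   ||   φ   |   ψ  
 True |  True |  True |  True |  True ||  True |  True
 True |  True |  True |  True | False ||  True |  True
 True |  True |  True | False |  True ||  True |  True
 True |  True |  True | False | False ||  True |  True
 True |  True | False |  True |  True ||  True |  True
 True |  True | False |  True | False ||  True |  True
 True |  True | False | False |  True ||  True |  True
 True |  True | False | False | False ||  True |  True
 True | False |  True |  True |  True ||  True |  True
 True | False |  True |  True | False ||  True |  True
 True | False |  True | False |  True ||  True |  True
 True | False |  True | False | False ||  True |  True
 True | False | False |  True |  True ||  True |  True
 True | False | False |  True | False ||  True |  True
 True | False | False | False |  True ||  True |  True
 True | False | False | False | False ||  True |  True
False |  True |  True |  True |  True ||  True |  True
False |  True |  True |  True | False ||  True |  True
False |  True |  True | False |  True ||  True |  True
False |  True |  True | False | False ||  True |  True
False |  True | False |  True |  True ||  True |  True
False |  True | False |  True | False ||  True |  True
False |  True | False | False |  True ||  True | False
False |  True | False | False | False ||  True |  True
False | False |  True |  True |  True ||  True |  True
False | False |  True |  True | False ||  True |  True
False | False |  True | False |  True ||  True |  True
False | False |  True | False | False ||  True |  True
False | False | False |  True |  True ||  True |  True
False | False | False |  True | False ||  True |  True
False | False | False | False |  True || False |  True
False | False | False | False | False ||  True |  True
The columns differ at a=False, b=True, c=False, d=False, e=True (φ=True, ψ=False), so they are not equivalent.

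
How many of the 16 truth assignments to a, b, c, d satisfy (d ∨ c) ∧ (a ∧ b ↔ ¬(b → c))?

9

a | b | c | d | (d ∨ c) | (a ∧ b) | (b → c) | ¬(b → c) | ((a ∧ b) ↔ ¬(b → c)) | ((d ∨ c) ∧ ((a ∧ b) ↔ ¬(b → c)))
- | - | - | - | ------- | ------- | ------- | -------- | -------------------- | --------------------------------
T | T | T | T |    T    |    T    |    T    |    F     |          F           |                F                
T | T | T | F |    T    |    T    |    T    |    F     |          F           |                F                
T | T | F | T |    T    |    T    |    F    |    T     |          T           |                T                
T | T | F | F |    F    |    T    |    F    |    T     |          T           |                F                
T | F | T | T |    T    |    F    |    T    |    F     |          T           |                T                
T | F | T | F |    T    |    F    |    T    |    F     |          T           |                T                
T | F | F | T |    T    |    F    |    T    |    F     |          T           |                T                
T | F | F | F |    F    |    F    |    T    |    F     |          T           |                F                
F | T | T | T |    T    |    F    |    T    |    F     |          T           |                T                
F | T | T | F |    T    |    F    |    T    |    F     |          T           |                T                
F | T | F | T |    T    |    F    |    F    |    T     |          F           |                F                
F | T | F | F |    F    |    F    |    F    |    T     |          F           |                F                
F | F | T | T |    T    |    F    |    T    |    F     |          T           |                T                
F | F | T | F |    T    |    F    |    T    |    F     |          T           |                T                
F | F | F | T |    T    |    F    |    T    |    F     |          T           |                T                
F | F | F | F |    F    |    F    |    T    |    F     |          T           |                F                
The formula is true on 9 of the 16 rows.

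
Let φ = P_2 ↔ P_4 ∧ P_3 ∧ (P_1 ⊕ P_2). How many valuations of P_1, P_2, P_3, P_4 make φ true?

P_1 | P_2 | P_3 | P_4 || (P_1 ⊕ P_2) | (P_4 ∧ P_3 ∧ (P_1 ⊕ P_2)) | (P_2 ↔ (P_4 ∧ P_3 ∧ (P_1 ⊕ P_2)))
 T  |  T  |  T  |  T  ||      F      |             F             |                 F                
 T  |  T  |  T  |  F  ||      F      |             F             |                 F                
 T  |  T  |  F  |  T  ||      F      |             F             |                 F                
 T  |  T  |  F  |  F  ||      F      |             F             |                 F                
 T  |  F  |  T  |  T  ||      T      |             T             |                 F                
 T  |  F  |  T  |  F  ||      T      |             F             |                 T                
 T  |  F  |  F  |  T  ||      T      |             F             |                 T                
 T  |  F  |  F  |  F  ||      T      |             F             |                 T                
 F  |  T  |  T  |  T  ||      T      |             T             |                 T                
 F  |  T  |  T  |  F  ||      T      |             F             |                 F                
 F  |  T  |  F  |  T  ||      T      |             F             |                 F                
 F  |  T  |  F  |  F  ||      T      |             F             |                 F                
 F  |  F  |  T  |  T  ||      F      |             F             |                 T                
 F  |  F  |  T  |  F  ||      F      |             F             |                 T                
 F  |  F  |  F  |  T  ||      F      |             F             |                 T                
 F  |  F  |  F  |  F  ||      F      |             F             |                 T                
The formula is true on 8 of the 16 rows.

8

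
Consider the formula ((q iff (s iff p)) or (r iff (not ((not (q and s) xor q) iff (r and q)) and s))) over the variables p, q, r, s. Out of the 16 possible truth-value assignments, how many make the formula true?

11

p  q  r  s  |  (s iff p)  (q iff (s iff p))  (q and s)  not (q and s)  (not (q and s) xor q)  (r and q)  φ
T  T  T  T  |      T              T              T            F                  T                T      T
T  T  T  F  |      F              F              F            T                  F                T      F
T  T  F  T  |      T              T              T            F                  T                F      T
T  T  F  F  |      F              F              F            T                  F                F      T
T  F  T  T  |      T              F              F            T                  T                F      T
T  F  T  F  |      F              T              F            T                  T                F      T
T  F  F  T  |      T              F              F            T                  T                F      F
T  F  F  F  |      F              T              F            T                  T                F      T
F  T  T  T  |      F              F              T            F                  T                T      F
F  T  T  F  |      T              T              F            T                  F                T      T
F  T  F  T  |      F              F              T            F                  T                F      F
F  T  F  F  |      T              T              F            T                  F                F      T
F  F  T  T  |      F              T              F            T                  T                F      T
F  F  T  F  |      T              F              F            T                  T                F      F
F  F  F  T  |      F              T              F            T                  T                F      T
F  F  F  F  |      T              F              F            T                  T                F      T
The formula is true on 11 of the 16 rows.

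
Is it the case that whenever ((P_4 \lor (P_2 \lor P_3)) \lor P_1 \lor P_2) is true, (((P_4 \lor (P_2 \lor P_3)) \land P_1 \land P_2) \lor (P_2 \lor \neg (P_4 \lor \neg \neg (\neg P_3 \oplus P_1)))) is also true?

no

P_1 | P_2 | P_3 | P_4 || φ | ψ
 1  |  1  |  1  |  1  || 1 | 1
 1  |  1  |  1  |  0  || 1 | 1
 1  |  1  |  0  |  1  || 1 | 1
 1  |  1  |  0  |  0  || 1 | 1
 1  |  0  |  1  |  1  || 1 | 0
 1  |  0  |  1  |  0  || 1 | 0
 1  |  0  |  0  |  1  || 1 | 0
 1  |  0  |  0  |  0  || 1 | 1
 0  |  1  |  1  |  1  || 1 | 1
 0  |  1  |  1  |  0  || 1 | 1
 0  |  1  |  0  |  1  || 1 | 1
 0  |  1  |  0  |  0  || 1 | 1
 0  |  0  |  1  |  1  || 1 | 0
 0  |  0  |  1  |  0  || 1 | 1
 0  |  0  |  0  |  1  || 1 | 0
 0  |  0  |  0  |  0  || 0 | 0
At P_1=1, P_2=0, P_3=1, P_4=1 we have φ true but ψ false, so φ does not entail ψ.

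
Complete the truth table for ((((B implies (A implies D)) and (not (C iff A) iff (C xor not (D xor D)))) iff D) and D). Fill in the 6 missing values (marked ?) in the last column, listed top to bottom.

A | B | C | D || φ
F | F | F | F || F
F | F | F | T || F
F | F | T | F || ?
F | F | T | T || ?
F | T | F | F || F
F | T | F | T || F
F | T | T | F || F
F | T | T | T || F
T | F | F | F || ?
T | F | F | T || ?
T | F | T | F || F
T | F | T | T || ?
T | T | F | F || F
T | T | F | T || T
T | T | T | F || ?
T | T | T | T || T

F, F, F, T, T, F

Row A=F, B=F, C=T, D=F: (((B implies (A implies D)) and (not (C iff A) iff (C xor not (D xor D)))) iff D) = T, so the formula = F.
Row A=F, B=F, C=T, D=T: (((B implies (A implies D)) and (not (C iff A) iff (C xor not (D xor D)))) iff D) = F, so the formula = F.
Row A=T, B=F, C=F, D=F: (((B implies (A implies D)) and (not (C iff A) iff (C xor not (D xor D)))) iff D) = F, so the formula = F.
Row A=T, B=F, C=F, D=T: (((B implies (A implies D)) and (not (C iff A) iff (C xor not (D xor D)))) iff D) = T, so the formula = T.
Row A=T, B=F, C=T, D=T: (((B implies (A implies D)) and (not (C iff A) iff (C xor not (D xor D)))) iff D) = T, so the formula = T.
Row A=T, B=T, C=T, D=F: (((B implies (A implies D)) and (not (C iff A) iff (C xor not (D xor D)))) iff D) = T, so the formula = F.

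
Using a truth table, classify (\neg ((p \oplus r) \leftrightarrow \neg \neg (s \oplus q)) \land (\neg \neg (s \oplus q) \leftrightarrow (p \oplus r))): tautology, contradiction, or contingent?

contradiction

p  q  r  s  |  (p \oplus r)  (s \oplus q)  \neg (s \oplus q)  \neg \neg (s \oplus q)  φ
T  T  T  T  |       F             F                T                    F             F
T  T  T  F  |       F             T                F                    T             F
T  T  F  T  |       T             F                T                    F             F
T  T  F  F  |       T             T                F                    T             F
T  F  T  T  |       F             T                F                    T             F
T  F  T  F  |       F             F                T                    F             F
T  F  F  T  |       T             T                F                    T             F
T  F  F  F  |       T             F                T                    F             F
F  T  T  T  |       T             F                T                    F             F
F  T  T  F  |       T             T                F                    T             F
F  T  F  T  |       F             F                T                    F             F
F  T  F  F  |       F             T                F                    T             F
F  F  T  T  |       T             T                F                    T             F
F  F  T  F  |       T             F                T                    F             F
F  F  F  T  |       F             T                F                    T             F
F  F  F  F  |       F             F                T                    F             F
Every row is F, so the formula is a contradiction.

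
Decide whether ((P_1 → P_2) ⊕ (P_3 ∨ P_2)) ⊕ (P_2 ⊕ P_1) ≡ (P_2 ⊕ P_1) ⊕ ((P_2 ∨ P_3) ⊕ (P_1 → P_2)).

P_1 | P_2 | P_3 | φ | ψ
--- | --- | --- | - | -
 T  |  T  |  T  | F | F
 T  |  T  |  F  | F | F
 T  |  F  |  T  | F | F
 T  |  F  |  F  | T | T
 F  |  T  |  T  | T | T
 F  |  T  |  F  | T | T
 F  |  F  |  T  | F | F
 F  |  F  |  F  | T | T
The columns for φ and ψ agree on every row, so they are logically equivalent.

equivalent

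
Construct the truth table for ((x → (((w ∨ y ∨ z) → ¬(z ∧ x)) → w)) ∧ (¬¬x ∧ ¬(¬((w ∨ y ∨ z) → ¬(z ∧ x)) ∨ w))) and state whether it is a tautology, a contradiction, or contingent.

contradiction

x  y  z  w  |  φ
T  T  T  T  |  F
T  T  T  F  |  F
T  T  F  T  |  F
T  T  F  F  |  F
T  F  T  T  |  F
T  F  T  F  |  F
T  F  F  T  |  F
T  F  F  F  |  F
F  T  T  T  |  F
F  T  T  F  |  F
F  T  F  T  |  F
F  T  F  F  |  F
F  F  T  T  |  F
F  F  T  F  |  F
F  F  F  T  |  F
F  F  F  F  |  F
Every row is F, so the formula is a contradiction.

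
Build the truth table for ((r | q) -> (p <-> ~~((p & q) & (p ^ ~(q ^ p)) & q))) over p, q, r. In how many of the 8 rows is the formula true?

  p      q      r       (r | q)  (p & q)  (q ^ p)  ~(q ^ p)  (p ^ ~(q ^ p))    φ  
False  False  False      False    False    False     True         True        True
False  False   True       True    False    False     True         True        True
False   True  False       True    False     True    False        False        True
False   True   True       True    False     True    False        False        True
 True  False  False      False    False     True    False         True        True
 True  False   True       True    False     True    False         True       False
 True   True  False       True     True    False     True        False       False
 True   True   True       True     True    False     True        False       False
The formula is true on 5 of the 8 rows.

5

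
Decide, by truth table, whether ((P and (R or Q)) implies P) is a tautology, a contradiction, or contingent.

tautology

P | Q | R || ((P and (R or Q)) implies P)
F | F | F ||              T              
F | F | T ||              T              
F | T | F ||              T              
F | T | T ||              T              
T | F | F ||              T              
T | F | T ||              T              
T | T | F ||              T              
T | T | T ||              T              
Every row is T, so the formula is a tautology.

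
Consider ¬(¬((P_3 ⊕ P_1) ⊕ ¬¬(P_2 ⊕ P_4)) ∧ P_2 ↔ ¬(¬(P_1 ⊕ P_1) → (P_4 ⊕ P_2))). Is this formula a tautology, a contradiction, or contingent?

P_1  P_2  P_3  P_4  |  φ
 1    1    1    1   |  0
 1    1    1    0   |  0
 1    1    0    1   |  1
 1    1    0    0   |  1
 1    0    1    1   |  0
 1    0    1    0   |  1
 1    0    0    1   |  0
 1    0    0    0   |  1
 0    1    1    1   |  1
 0    1    1    0   |  1
 0    1    0    1   |  0
 0    1    0    0   |  0
 0    0    1    1   |  0
 0    0    1    0   |  1
 0    0    0    1   |  0
 0    0    0    0   |  1
8 of 16 rows are 1, so the formula is contingent.

contingent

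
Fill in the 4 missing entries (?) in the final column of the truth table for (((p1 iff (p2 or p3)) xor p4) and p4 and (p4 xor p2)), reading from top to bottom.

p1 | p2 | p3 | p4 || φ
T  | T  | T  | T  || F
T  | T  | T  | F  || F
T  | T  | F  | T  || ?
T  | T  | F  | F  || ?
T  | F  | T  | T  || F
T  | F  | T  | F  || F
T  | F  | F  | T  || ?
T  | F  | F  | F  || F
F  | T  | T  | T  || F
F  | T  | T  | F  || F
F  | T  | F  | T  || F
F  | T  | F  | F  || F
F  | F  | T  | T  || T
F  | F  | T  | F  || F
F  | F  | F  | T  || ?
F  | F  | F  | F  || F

F, F, T, F

Row p1=T, p2=T, p3=F, p4=T: ((p1 iff (p2 or p3)) xor p4) = F, (p4 xor p2) = F, so the formula = F.
Row p1=T, p2=T, p3=F, p4=F: ((p1 iff (p2 or p3)) xor p4) = T, (p4 xor p2) = T, so the formula = F.
Row p1=T, p2=F, p3=F, p4=T: ((p1 iff (p2 or p3)) xor p4) = T, (p4 xor p2) = T, so the formula = T.
Row p1=F, p2=F, p3=F, p4=T: ((p1 iff (p2 or p3)) xor p4) = F, (p4 xor p2) = T, so the formula = F.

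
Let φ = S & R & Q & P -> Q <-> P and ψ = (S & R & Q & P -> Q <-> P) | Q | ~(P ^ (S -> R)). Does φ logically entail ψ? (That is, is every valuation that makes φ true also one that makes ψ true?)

yes

P | Q | R | S | φ | ψ
- | - | - | - | - | -
F | F | F | F | F | F
F | F | F | T | F | T
F | F | T | F | F | F
F | F | T | T | F | F
F | T | F | F | F | T
F | T | F | T | F | T
F | T | T | F | F | T
F | T | T | T | F | T
T | F | F | F | T | T
T | F | F | T | T | T
T | F | T | F | T | T
T | F | T | T | T | T
T | T | F | F | T | T
T | T | F | T | T | T
T | T | T | F | T | T
T | T | T | T | T | T
In every row where φ is true, ψ is also true, so φ ⊨ ψ.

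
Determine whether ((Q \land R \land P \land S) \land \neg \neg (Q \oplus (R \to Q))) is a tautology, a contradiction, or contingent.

P  Q  R  S  |  φ
F  F  F  F  |  F
F  F  F  T  |  F
F  F  T  F  |  F
F  F  T  T  |  F
F  T  F  F  |  F
F  T  F  T  |  F
F  T  T  F  |  F
F  T  T  T  |  F
T  F  F  F  |  F
T  F  F  T  |  F
T  F  T  F  |  F
T  F  T  T  |  F
T  T  F  F  |  F
T  T  F  T  |  F
T  T  T  F  |  F
T  T  T  T  |  F
Every row is F, so the formula is a contradiction.

contradiction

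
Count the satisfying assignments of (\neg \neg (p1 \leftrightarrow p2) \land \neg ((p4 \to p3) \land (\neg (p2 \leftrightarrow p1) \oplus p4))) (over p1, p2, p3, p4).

p1 | p2 | p3 | p4 | (p1 \leftrightarrow p2) | \neg (p1 \leftrightarrow p2) | (p4 \to p3) | (p2 \leftrightarrow p1) | \neg (p2 \leftrightarrow p1) | φ
-- | -- | -- | -- | ----------------------- | ---------------------------- | ----------- | ----------------------- | ---------------------------- | -
T  | T  | T  | T  |            T            |              F               |      T      |            T            |              F               | F
T  | T  | T  | F  |            T            |              F               |      T      |            T            |              F               | T
T  | T  | F  | T  |            T            |              F               |      F      |            T            |              F               | T
T  | T  | F  | F  |            T            |              F               |      T      |            T            |              F               | T
T  | F  | T  | T  |            F            |              T               |      T      |            F            |              T               | F
T  | F  | T  | F  |            F            |              T               |      T      |            F            |              T               | F
T  | F  | F  | T  |            F            |              T               |      F      |            F            |              T               | F
T  | F  | F  | F  |            F            |              T               |      T      |            F            |              T               | F
F  | T  | T  | T  |            F            |              T               |      T      |            F            |              T               | F
F  | T  | T  | F  |            F            |              T               |      T      |            F            |              T               | F
F  | T  | F  | T  |            F            |              T               |      F      |            F            |              T               | F
F  | T  | F  | F  |            F            |              T               |      T      |            F            |              T               | F
F  | F  | T  | T  |            T            |              F               |      T      |            T            |              F               | F
F  | F  | T  | F  |            T            |              F               |      T      |            T            |              F               | T
F  | F  | F  | T  |            T            |              F               |      F      |            T            |              F               | T
F  | F  | F  | F  |            T            |              F               |      T      |            T            |              F               | T
The formula is true on 6 of the 16 rows.

6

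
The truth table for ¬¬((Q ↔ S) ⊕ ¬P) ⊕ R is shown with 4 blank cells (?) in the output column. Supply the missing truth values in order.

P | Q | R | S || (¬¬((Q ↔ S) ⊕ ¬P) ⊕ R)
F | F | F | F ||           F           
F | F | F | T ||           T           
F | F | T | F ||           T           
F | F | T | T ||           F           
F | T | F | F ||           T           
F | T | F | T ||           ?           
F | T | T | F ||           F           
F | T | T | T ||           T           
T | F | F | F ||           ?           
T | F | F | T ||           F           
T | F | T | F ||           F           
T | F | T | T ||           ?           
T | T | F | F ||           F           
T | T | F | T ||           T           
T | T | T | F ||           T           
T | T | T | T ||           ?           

F, T, T, F

Row P=F, Q=T, R=F, S=T: ¬¬((Q ↔ S) ⊕ ¬P) = F, so (¬¬((Q ↔ S) ⊕ ¬P) ⊕ R) = F.
Row P=T, Q=F, R=F, S=F: ¬¬((Q ↔ S) ⊕ ¬P) = T, so (¬¬((Q ↔ S) ⊕ ¬P) ⊕ R) = T.
Row P=T, Q=F, R=T, S=T: ¬¬((Q ↔ S) ⊕ ¬P) = F, so (¬¬((Q ↔ S) ⊕ ¬P) ⊕ R) = T.
Row P=T, Q=T, R=T, S=T: ¬¬((Q ↔ S) ⊕ ¬P) = T, so (¬¬((Q ↔ S) ⊕ ¬P) ⊕ R) = F.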